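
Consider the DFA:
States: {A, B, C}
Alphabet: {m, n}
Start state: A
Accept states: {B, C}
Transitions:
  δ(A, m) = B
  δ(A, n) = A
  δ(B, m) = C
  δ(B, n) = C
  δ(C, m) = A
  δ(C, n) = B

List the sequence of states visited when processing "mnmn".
read 'm': A → B
  read 'n': B → C
  read 'm': C → A
  read 'n': A → A
A -> B -> C -> A -> A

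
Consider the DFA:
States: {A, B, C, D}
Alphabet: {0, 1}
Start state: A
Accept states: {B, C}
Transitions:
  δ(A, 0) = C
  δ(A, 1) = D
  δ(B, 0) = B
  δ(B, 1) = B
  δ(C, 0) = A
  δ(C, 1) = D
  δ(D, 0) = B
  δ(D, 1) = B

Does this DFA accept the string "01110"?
Processing string "01110":
  A --0--> C
  C --1--> D
  D --1--> B
  B --1--> B
  B --0--> B
Final state: B
Accept states: {B, C}
Yes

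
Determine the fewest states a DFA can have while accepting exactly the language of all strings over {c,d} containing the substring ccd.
By Myhill–Nerode, count the distinguishable equivalence classes: 4 classes — one per longest suffix of the input that is a prefix of 'ccd' (lengths 0 through 2), plus an absorbing 'already seen ccd' class.
4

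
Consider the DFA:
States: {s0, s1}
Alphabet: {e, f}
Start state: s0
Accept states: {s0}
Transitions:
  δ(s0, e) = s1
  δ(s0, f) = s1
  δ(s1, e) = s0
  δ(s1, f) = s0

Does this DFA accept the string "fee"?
Processing string "fee":
  s0 --f--> s1
  s1 --e--> s0
  s0 --e--> s1
Final state: s1
Accept states: {s0}
No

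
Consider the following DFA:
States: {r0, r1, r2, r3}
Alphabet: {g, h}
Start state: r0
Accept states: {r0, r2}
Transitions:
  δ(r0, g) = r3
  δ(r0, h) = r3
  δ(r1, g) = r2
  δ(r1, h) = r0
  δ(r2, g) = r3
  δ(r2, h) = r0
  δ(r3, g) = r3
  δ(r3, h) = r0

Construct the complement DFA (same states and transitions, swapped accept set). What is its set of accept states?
Complement accept states = All states \ Original accept states
= {r0, r1, r2, r3} \ {r0, r2}
{r1, r3}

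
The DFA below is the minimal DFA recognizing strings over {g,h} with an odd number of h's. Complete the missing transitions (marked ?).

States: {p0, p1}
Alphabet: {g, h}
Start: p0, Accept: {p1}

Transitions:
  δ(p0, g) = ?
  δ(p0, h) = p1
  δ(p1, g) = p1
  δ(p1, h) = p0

From the language and accept set, identify what each state tracks — p0: even number of h's so far; p1: odd number of h's so far.
Each missing δ(q, a) is the state matching the new tracked value after reading a.
δ(p0, g) = p0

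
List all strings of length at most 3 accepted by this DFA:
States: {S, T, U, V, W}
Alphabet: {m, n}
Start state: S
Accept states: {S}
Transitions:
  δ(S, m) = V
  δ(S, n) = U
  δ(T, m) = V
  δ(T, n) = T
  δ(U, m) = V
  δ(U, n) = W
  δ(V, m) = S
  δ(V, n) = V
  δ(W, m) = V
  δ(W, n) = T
ε, mm, mnm, nmm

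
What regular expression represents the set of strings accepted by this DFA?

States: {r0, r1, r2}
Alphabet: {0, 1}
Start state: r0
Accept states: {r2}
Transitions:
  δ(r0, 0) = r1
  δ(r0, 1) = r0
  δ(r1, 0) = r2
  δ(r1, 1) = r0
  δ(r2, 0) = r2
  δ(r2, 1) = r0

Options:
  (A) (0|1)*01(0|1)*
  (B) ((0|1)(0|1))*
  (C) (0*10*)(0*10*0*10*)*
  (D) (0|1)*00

Check each option against the DFA on short strings; one disagreement eliminates an option:
  (A) (0|1)*01(0|1)*: on '00' the DFA goes r0 → r1 → r2 and accepts (r2 ∈ Accept), but the regex does not match it → eliminate
  (B) ((0|1)(0|1))*: on ε the DFA stays in r0 and rejects (r0 ∉ Accept), but the regex matches it → eliminate
  (C) (0*10*)(0*10*0*10*)*: on '1' the DFA goes r0 → r0 and rejects (r0 ∉ Accept), but the regex matches it → eliminate
  (D) (0|1)*00: agrees with the DFA on every string of length ≤ 6
Only (D) is consistent with the DFA.
(D) (0|1)*00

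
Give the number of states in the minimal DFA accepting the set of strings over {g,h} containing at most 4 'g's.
By Myhill–Nerode, count the distinguishable equivalence classes: 6 classes — having seen 0, 1, …, 4, or >4 copies of 'g'; counts 0 through 4 are accepting and >4 is dead.
6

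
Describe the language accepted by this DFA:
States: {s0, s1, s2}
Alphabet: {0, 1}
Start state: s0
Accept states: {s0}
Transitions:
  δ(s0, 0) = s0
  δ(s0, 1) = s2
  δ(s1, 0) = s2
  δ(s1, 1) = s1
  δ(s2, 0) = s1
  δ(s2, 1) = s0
Testing a few strings:
  '1101' → reject
  '1010' → reject
  '00' → accept
  '1' → reject
State roles: s0=value ≡ 0 (mod 3); s1=value ≡ 2 (mod 3); s2=value ≡ 1 (mod 3)
All binary strings representing a multiple of 3 (read in base 2; leading zeros allowed and ε counts as 0)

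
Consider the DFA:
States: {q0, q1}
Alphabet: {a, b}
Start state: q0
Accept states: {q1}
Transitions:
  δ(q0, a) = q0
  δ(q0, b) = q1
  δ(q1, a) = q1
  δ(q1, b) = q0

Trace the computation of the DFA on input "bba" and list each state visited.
read 'b': q0 → q1
  read 'b': q1 → q0
  read 'a': q0 → q0
q0 -> q1 -> q0 -> q0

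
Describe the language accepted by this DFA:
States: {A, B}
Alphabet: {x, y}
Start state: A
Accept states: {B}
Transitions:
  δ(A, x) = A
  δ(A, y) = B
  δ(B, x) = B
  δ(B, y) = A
Testing a few strings:
  'xy' → accept
  'xyx' → accept
  'yyx' → reject
  'x' → reject
State roles: A=even number of y's so far; B=odd number of y's so far
All strings over {x,y} with an odd number of y's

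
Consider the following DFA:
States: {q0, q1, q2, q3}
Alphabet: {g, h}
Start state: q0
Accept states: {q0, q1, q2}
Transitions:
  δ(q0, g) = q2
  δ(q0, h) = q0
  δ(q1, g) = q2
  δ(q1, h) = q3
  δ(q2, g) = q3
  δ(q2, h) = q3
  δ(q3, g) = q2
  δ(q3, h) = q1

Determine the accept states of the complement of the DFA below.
Complement accept states = All states \ Original accept states
= {q0, q1, q2, q3} \ {q0, q1, q2}
{q3}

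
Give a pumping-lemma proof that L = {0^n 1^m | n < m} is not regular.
Assume L is regular with pumping length p. Idea: pumping up the 0-block makes the 0-count reach the 1-count.
Choose s = 0^p 1^(p+1) ∈ L. By the pumping lemma, s = xyz with |xy| ≤ p, |y| > 0, so y = 0^k with k ≥ 1. Then xy²z = 0^(p+k) 1^(p+1). Since p+k ≥ p+1, the number of 0's is no longer strictly less than the number of 1's, so xy²z ∉ L.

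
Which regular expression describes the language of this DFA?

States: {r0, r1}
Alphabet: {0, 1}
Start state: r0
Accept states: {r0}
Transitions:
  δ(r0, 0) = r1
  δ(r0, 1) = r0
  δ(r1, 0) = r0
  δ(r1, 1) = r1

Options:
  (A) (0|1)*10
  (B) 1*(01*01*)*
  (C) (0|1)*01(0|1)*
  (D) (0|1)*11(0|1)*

Check each option against the DFA on short strings; one disagreement eliminates an option:
  (A) (0|1)*10: on ε the DFA stays in r0 and accepts (r0 ∈ Accept), but the regex does not match it → eliminate
  (B) 1*(01*01*)*: agrees with the DFA on every string of length ≤ 6
  (C) (0|1)*01(0|1)*: on ε the DFA stays in r0 and accepts (r0 ∈ Accept), but the regex does not match it → eliminate
  (D) (0|1)*11(0|1)*: on ε the DFA stays in r0 and accepts (r0 ∈ Accept), but the regex does not match it → eliminate
Only (B) is consistent with the DFA.
(B) 1*(01*01*)*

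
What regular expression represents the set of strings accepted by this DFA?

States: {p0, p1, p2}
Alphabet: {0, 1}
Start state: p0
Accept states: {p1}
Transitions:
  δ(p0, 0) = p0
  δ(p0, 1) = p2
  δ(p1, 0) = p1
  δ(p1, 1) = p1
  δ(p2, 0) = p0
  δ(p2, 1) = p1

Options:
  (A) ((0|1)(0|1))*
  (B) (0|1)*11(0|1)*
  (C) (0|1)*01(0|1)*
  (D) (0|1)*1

Check each option against the DFA on short strings; one disagreement eliminates an option:
  (A) ((0|1)(0|1))*: on ε the DFA stays in p0 and rejects (p0 ∉ Accept), but the regex matches it → eliminate
  (B) (0|1)*11(0|1)*: agrees with the DFA on every string of length ≤ 6
  (C) (0|1)*01(0|1)*: on '01' the DFA goes p0 → p0 → p2 and rejects (p2 ∉ Accept), but the regex matches it → eliminate
  (D) (0|1)*1: on '1' the DFA goes p0 → p2 and rejects (p2 ∉ Accept), but the regex matches it → eliminate
Only (B) is consistent with the DFA.
(B) (0|1)*11(0|1)*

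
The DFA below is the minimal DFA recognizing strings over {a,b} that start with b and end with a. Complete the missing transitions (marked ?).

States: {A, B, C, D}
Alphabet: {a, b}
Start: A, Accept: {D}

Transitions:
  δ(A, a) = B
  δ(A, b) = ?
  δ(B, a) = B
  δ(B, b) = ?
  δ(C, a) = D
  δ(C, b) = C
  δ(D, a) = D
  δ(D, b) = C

From the language and accept set, identify what each state tracks — A: no input read; B: started with a (dead); C: started with b, last symbol b; D: started with b, last symbol a.
Each missing δ(q, a) is the state matching the new tracked value after reading a.
δ(A, b) = C; δ(B, b) = B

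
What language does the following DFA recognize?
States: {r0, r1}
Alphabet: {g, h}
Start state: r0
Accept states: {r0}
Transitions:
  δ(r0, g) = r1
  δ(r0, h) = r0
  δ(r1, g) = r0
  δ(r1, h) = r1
Testing a few strings:
  'hg' → reject
  'hhh' → accept
  'g' → reject
  'ghg' → accept
State roles: r0=even number of g's so far; r1=odd number of g's so far
All strings over {g,h} with an even number of g's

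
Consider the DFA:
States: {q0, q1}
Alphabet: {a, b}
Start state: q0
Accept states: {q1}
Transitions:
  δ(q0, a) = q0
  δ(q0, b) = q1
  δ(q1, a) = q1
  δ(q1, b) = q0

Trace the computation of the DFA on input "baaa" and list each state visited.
read 'b': q0 → q1
  read 'a': q1 → q1
  read 'a': q1 → q1
  read 'a': q1 → q1
q0 -> q1 -> q1 -> q1 -> q1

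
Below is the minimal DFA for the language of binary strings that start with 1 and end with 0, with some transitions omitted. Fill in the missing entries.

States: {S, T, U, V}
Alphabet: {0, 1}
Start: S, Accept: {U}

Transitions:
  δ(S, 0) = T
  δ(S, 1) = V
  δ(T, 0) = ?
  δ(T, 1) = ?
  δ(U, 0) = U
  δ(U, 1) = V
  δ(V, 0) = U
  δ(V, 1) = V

From the language and accept set, identify what each state tracks — S: no input read; T: started with 0 (dead); U: started with 1, last symbol 0; V: started with 1, last symbol 1.
Each missing δ(q, a) is the state matching the new tracked value after reading a.
δ(T, 0) = T; δ(T, 1) = T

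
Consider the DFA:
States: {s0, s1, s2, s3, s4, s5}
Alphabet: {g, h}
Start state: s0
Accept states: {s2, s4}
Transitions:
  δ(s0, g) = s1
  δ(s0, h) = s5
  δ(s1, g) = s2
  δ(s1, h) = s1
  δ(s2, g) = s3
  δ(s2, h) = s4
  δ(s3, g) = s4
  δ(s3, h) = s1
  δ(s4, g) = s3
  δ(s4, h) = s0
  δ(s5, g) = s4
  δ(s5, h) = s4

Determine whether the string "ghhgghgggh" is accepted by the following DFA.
Processing string "ghhgghgggh":
  s0 --g--> s1
  s1 --h--> s1
  s1 --h--> s1
  s1 --g--> s2
  s2 --g--> s3
  s3 --h--> s1
  s1 --g--> s2
  s2 --g--> s3
  s3 --g--> s4
  s4 --h--> s0
Final state: s0
Accept states: {s2, s4}
No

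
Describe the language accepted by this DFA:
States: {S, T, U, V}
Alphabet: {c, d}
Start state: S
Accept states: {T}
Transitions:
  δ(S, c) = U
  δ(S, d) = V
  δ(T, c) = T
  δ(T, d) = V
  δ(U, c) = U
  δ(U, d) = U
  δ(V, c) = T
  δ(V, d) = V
Testing a few strings:
  'ddcd' → reject
  'dd' → reject
  'dcd' → reject
  'dcc' → accept
State roles: S=no input read; T=started with d, last symbol c; U=started with c (dead); V=started with d, last symbol d
All strings over {c,d} that start with d and end with c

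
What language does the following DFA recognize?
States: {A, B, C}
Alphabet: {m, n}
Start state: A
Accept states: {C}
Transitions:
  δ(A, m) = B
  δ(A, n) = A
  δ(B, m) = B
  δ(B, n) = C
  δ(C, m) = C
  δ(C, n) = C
Testing a few strings:
  'nnm' → reject
  'mn' → accept
  'mnnn' → accept
  'mm' → reject
State roles: A=no m seen yet; B=seen a m, waiting for n; C=substring mn seen
All strings over {m,n} containing the substring mn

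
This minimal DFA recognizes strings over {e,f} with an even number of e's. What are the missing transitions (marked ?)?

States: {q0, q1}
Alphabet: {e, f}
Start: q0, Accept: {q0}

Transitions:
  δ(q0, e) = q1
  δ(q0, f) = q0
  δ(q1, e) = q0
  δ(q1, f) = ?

From the language and accept set, identify what each state tracks — q0: even number of e's so far; q1: odd number of e's so far.
Each missing δ(q, a) is the state matching the new tracked value after reading a.
δ(q1, f) = q1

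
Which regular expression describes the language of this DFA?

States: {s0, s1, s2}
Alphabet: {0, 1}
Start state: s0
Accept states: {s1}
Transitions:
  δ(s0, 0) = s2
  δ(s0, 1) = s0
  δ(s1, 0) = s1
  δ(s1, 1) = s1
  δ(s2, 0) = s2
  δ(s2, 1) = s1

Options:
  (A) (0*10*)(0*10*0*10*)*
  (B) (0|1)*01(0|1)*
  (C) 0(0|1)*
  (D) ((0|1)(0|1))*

Check each option against the DFA on short strings; one disagreement eliminates an option:
  (A) (0*10*)(0*10*0*10*)*: on '1' the DFA goes s0 → s0 and rejects (s0 ∉ Accept), but the regex matches it → eliminate
  (B) (0|1)*01(0|1)*: agrees with the DFA on every string of length ≤ 6
  (C) 0(0|1)*: on '0' the DFA goes s0 → s2 and rejects (s2 ∉ Accept), but the regex matches it → eliminate
  (D) ((0|1)(0|1))*: on ε the DFA stays in s0 and rejects (s0 ∉ Accept), but the regex matches it → eliminate
Only (B) is consistent with the DFA.
(B) (0|1)*01(0|1)*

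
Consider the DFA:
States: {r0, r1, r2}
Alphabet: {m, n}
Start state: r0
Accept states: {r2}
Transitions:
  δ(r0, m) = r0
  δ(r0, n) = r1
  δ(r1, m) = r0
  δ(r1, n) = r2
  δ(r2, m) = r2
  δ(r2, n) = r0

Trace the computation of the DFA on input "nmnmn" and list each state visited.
read 'n': r0 → r1
  read 'm': r1 → r0
  read 'n': r0 → r1
  read 'm': r1 → r0
  read 'n': r0 → r1
r0 -> r1 -> r0 -> r1 -> r0 -> r1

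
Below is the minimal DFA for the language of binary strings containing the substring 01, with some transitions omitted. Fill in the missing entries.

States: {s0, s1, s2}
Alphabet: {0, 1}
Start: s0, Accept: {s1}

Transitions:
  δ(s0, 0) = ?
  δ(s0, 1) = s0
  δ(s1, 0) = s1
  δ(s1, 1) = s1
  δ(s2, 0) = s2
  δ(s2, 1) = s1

From the language and accept set, identify what each state tracks — s0: no 0 seen yet; s1: substring 01 seen; s2: seen a 0, waiting for 1.
Each missing δ(q, a) is the state matching the new tracked value after reading a.
δ(s0, 0) = s2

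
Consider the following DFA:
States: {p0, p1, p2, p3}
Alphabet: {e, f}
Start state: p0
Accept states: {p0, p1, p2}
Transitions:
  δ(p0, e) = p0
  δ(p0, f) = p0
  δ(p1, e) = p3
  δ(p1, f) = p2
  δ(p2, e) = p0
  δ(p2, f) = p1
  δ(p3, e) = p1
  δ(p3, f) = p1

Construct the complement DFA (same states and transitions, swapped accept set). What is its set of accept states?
Complement accept states = All states \ Original accept states
= {p0, p1, p2, p3} \ {p0, p1, p2}
{p3}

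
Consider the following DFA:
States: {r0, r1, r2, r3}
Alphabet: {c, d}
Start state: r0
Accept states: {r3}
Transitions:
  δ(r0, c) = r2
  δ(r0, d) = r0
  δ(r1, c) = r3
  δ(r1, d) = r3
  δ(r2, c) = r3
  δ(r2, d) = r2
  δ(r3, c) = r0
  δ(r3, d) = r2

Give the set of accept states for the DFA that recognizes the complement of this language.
Complement accept states = All states \ Original accept states
= {r0, r1, r2, r3} \ {r3}
{r0, r1, r2}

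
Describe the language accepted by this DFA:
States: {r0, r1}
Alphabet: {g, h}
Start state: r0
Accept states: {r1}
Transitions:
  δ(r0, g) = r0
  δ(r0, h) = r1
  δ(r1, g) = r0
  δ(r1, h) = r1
Testing a few strings:
  'g' → reject
  'hgg' → reject
  'ghh' → accept
  'h' → accept
State roles: r0=last symbol not h; r1=last symbol is h
All strings over {g,h} ending with h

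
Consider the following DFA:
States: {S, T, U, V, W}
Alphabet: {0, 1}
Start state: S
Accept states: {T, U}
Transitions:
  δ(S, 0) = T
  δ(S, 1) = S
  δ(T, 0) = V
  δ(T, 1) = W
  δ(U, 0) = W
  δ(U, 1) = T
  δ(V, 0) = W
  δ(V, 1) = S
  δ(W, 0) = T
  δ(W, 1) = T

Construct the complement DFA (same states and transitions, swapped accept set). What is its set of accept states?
Complement accept states = All states \ Original accept states
= {S, T, U, V, W} \ {T, U}
{S, V, W}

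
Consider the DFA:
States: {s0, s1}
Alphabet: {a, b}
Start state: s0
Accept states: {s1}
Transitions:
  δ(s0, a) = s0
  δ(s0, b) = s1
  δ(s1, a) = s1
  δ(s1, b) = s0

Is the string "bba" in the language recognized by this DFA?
Processing string "bba":
  s0 --b--> s1
  s1 --b--> s0
  s0 --a--> s0
Final state: s0
Accept states: {s1}
No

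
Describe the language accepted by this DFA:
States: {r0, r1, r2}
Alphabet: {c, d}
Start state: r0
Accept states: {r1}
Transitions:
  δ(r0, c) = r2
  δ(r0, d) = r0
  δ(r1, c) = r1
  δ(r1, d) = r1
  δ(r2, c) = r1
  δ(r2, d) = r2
Testing a few strings:
  'dd' → reject
  'ddc' → reject
  'c' → reject
  'cd' → reject
State roles: r0=zero c's seen; r1=≥ two c's seen; r2=one c seen
All strings over {c,d} containing at least two c's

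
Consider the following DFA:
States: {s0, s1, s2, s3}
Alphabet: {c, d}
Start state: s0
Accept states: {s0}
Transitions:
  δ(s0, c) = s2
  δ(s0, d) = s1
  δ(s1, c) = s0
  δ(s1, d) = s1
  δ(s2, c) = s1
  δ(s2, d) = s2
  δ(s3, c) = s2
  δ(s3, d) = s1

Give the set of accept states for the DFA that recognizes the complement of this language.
Complement accept states = All states \ Original accept states
= {s0, s1, s2, s3} \ {s0}
{s1, s2, s3}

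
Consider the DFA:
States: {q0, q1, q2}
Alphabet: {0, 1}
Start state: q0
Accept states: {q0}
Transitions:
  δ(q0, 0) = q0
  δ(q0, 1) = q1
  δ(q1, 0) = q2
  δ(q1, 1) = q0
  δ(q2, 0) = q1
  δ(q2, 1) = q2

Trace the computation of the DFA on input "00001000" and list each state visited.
read '0': q0 → q0
  read '0': q0 → q0
  read '0': q0 → q0
  read '0': q0 → q0
  read '1': q0 → q1
  read '0': q1 → q2
  read '0': q2 → q1
  read '0': q1 → q2
q0 -> q0 -> q0 -> q0 -> q0 -> q1 -> q2 -> q1 -> q2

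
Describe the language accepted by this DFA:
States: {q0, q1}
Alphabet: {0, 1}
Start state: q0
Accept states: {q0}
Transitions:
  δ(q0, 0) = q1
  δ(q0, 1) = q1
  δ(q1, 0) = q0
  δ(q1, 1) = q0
Testing a few strings:
  '0' → reject
  '01' → accept
  '10' → accept
  '11' → accept
State roles: q0=even length so far; q1=odd length so far
All binary strings of even length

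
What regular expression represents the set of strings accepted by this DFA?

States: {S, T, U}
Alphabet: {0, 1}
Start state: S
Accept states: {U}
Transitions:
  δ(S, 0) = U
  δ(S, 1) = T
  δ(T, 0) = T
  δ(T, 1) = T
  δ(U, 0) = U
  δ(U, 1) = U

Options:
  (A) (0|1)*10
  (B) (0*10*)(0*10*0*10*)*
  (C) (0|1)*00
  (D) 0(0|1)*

Check each option against the DFA on short strings; one disagreement eliminates an option:
  (A) (0|1)*10: on '0' the DFA goes S → U and accepts (U ∈ Accept), but the regex does not match it → eliminate
  (B) (0*10*)(0*10*0*10*)*: on '0' the DFA goes S → U and accepts (U ∈ Accept), but the regex does not match it → eliminate
  (C) (0|1)*00: on '0' the DFA goes S → U and accepts (U ∈ Accept), but the regex does not match it → eliminate
  (D) 0(0|1)*: agrees with the DFA on every string of length ≤ 6
Only (D) is consistent with the DFA.
(D) 0(0|1)*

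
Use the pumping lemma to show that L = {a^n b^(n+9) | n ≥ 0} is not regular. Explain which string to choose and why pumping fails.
Assume L is regular with pumping length p. Idea: pumping the a-block breaks the fixed offset of 9.
Choose s = a^p b^(p+9) ∈ L. By the pumping lemma, s = xyz with |xy| ≤ p, |y| > 0, so y = a^k with k ≥ 1. Then xy²z = a^(p+k) b^(p+9). For this to be in L we would need p+9 = (p+k)+9, i.e. k = 0, contradicting k ≥ 1. So xy²z ∉ L.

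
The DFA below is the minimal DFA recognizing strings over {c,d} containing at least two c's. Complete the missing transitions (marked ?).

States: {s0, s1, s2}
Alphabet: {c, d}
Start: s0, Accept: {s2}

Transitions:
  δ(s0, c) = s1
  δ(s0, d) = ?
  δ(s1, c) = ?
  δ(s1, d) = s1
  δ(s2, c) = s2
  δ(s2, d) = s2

From the language and accept set, identify what each state tracks — s0: zero c's seen; s1: one c seen; s2: ≥ two c's seen.
Each missing δ(q, a) is the state matching the new tracked value after reading a.
δ(s0, d) = s0; δ(s1, c) = s2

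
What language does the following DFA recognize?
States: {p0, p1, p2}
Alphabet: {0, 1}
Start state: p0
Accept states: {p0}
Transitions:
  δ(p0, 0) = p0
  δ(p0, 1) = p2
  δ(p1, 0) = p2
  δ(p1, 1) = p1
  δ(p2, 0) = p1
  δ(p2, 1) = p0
Testing a few strings:
  '00' → accept
  '000' → accept
  '100' → reject
  '010' → reject
State roles: p0=value ≡ 0 (mod 3); p1=value ≡ 2 (mod 3); p2=value ≡ 1 (mod 3)
All binary strings representing a multiple of 3 (read in base 2; leading zeros allowed and ε counts as 0)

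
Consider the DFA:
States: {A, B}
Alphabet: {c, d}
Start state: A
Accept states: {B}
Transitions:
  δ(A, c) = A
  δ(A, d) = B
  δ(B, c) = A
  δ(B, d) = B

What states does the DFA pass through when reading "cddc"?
read 'c': A → A
  read 'd': A → B
  read 'd': B → B
  read 'c': B → A
A -> A -> B -> B -> A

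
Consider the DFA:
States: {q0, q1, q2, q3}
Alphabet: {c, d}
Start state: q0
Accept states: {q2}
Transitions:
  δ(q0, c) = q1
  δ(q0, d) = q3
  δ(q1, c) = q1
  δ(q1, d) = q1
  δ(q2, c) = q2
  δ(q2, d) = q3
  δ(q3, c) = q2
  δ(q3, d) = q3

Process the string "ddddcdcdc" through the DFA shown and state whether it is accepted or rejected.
Processing string "ddddcdcdc":
  q0 --d--> q3
  q3 --d--> q3
  q3 --d--> q3
  q3 --d--> q3
  q3 --c--> q2
  q2 --d--> q3
  q3 --c--> q2
  q2 --d--> q3
  q3 --c--> q2
Final state: q2
Accept states: {q2}
Yes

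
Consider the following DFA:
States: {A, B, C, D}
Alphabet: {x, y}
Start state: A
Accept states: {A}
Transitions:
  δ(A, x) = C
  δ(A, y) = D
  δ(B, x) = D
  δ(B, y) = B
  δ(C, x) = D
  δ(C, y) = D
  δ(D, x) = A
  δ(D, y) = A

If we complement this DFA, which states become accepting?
Complement accept states = All states \ Original accept states
= {A, B, C, D} \ {A}
{B, C, D}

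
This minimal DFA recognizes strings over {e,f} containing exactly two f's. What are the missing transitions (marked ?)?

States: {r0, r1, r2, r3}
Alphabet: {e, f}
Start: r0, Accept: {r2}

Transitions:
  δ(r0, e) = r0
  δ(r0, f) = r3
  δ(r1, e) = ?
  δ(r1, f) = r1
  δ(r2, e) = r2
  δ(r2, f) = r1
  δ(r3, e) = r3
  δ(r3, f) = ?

From the language and accept set, identify what each state tracks — r0: zero f's; r1: ≥ three f's (dead); r2: two f's; r3: one f.
Each missing δ(q, a) is the state matching the new tracked value after reading a.
δ(r1, e) = r1; δ(r3, f) = r2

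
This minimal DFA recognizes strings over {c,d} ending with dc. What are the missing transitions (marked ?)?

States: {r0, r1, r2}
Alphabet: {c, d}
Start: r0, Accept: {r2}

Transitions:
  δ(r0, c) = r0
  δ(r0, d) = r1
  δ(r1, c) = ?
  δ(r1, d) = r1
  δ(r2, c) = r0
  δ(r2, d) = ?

From the language and accept set, identify what each state tracks — r0: no suffix match; r1: one trailing d; r2: suffix is dc.
Each missing δ(q, a) is the state matching the new tracked value after reading a.
δ(r1, c) = r2; δ(r2, d) = r1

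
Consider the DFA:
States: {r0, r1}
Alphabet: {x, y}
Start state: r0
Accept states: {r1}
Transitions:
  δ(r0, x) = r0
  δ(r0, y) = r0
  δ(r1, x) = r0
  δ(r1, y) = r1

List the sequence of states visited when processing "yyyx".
read 'y': r0 → r0
  read 'y': r0 → r0
  read 'y': r0 → r0
  read 'x': r0 → r0
r0 -> r0 -> r0 -> r0 -> r0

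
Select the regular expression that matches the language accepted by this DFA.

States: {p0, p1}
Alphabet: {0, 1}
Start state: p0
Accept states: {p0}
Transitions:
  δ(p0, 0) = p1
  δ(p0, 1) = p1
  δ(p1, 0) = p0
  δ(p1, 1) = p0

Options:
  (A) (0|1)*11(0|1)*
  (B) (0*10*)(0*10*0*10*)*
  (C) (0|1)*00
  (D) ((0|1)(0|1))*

Check each option against the DFA on short strings; one disagreement eliminates an option:
  (A) (0|1)*11(0|1)*: on ε the DFA stays in p0 and accepts (p0 ∈ Accept), but the regex does not match it → eliminate
  (B) (0*10*)(0*10*0*10*)*: on ε the DFA stays in p0 and accepts (p0 ∈ Accept), but the regex does not match it → eliminate
  (C) (0|1)*00: on ε the DFA stays in p0 and accepts (p0 ∈ Accept), but the regex does not match it → eliminate
  (D) ((0|1)(0|1))*: agrees with the DFA on every string of length ≤ 6
Only (D) is consistent with the DFA.
(D) ((0|1)(0|1))*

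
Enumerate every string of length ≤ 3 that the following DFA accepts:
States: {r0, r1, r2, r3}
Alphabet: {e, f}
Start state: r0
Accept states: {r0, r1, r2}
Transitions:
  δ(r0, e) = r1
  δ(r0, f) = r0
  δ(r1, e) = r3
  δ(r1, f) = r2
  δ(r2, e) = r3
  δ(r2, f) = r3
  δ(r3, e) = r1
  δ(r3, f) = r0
ε, e, f, ef, fe, ff, eee, eef, fef, ffe, fff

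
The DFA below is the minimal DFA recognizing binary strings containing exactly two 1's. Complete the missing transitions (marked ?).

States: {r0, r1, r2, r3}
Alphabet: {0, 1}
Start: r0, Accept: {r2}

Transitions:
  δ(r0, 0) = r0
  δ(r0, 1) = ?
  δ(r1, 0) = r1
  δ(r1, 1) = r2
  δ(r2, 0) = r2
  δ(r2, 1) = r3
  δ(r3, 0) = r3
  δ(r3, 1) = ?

From the language and accept set, identify what each state tracks — r0: zero 1's; r1: one 1; r2: two 1's; r3: ≥ three 1's (dead).
Each missing δ(q, a) is the state matching the new tracked value after reading a.
δ(r0, 1) = r1; δ(r3, 1) = r3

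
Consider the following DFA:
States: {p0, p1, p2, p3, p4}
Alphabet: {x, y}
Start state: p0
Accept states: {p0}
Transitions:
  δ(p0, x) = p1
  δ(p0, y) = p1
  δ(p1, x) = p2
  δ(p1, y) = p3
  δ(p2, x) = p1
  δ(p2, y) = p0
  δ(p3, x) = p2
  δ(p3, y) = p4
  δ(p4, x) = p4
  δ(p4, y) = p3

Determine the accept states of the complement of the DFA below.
Complement accept states = All states \ Original accept states
= {p0, p1, p2, p3, p4} \ {p0}
{p1, p2, p3, p4}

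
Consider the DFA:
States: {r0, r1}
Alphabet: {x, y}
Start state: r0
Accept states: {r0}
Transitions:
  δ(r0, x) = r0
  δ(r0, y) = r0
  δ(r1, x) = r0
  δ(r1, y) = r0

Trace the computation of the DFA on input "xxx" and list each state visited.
read 'x': r0 → r0
  read 'x': r0 → r0
  read 'x': r0 → r0
r0 -> r0 -> r0 -> r0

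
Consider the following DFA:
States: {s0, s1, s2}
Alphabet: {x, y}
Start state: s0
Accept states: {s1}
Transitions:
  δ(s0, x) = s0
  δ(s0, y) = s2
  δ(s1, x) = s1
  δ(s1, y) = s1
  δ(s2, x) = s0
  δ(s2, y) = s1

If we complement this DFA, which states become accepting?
Complement accept states = All states \ Original accept states
= {s0, s1, s2} \ {s1}
{s0, s2}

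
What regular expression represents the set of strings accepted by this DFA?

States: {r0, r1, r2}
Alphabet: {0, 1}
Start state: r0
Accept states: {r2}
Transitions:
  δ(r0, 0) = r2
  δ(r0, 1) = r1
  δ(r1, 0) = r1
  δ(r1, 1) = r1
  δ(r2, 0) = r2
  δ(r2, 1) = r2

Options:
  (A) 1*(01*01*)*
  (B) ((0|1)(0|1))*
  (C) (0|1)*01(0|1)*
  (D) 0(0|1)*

Check each option against the DFA on short strings; one disagreement eliminates an option:
  (A) 1*(01*01*)*: on ε the DFA stays in r0 and rejects (r0 ∉ Accept), but the regex matches it → eliminate
  (B) ((0|1)(0|1))*: on ε the DFA stays in r0 and rejects (r0 ∉ Accept), but the regex matches it → eliminate
  (C) (0|1)*01(0|1)*: on '0' the DFA goes r0 → r2 and accepts (r2 ∈ Accept), but the regex does not match it → eliminate
  (D) 0(0|1)*: agrees with the DFA on every string of length ≤ 6
Only (D) is consistent with the DFA.
(D) 0(0|1)*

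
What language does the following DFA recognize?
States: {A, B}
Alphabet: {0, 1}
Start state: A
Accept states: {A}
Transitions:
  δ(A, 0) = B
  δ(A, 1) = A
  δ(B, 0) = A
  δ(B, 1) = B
Testing a few strings:
  '11' → accept
  '0' → reject
  '1' → accept
  '100' → accept
State roles: A=even number of 0's so far; B=odd number of 0's so far
All binary strings with an even number of 0's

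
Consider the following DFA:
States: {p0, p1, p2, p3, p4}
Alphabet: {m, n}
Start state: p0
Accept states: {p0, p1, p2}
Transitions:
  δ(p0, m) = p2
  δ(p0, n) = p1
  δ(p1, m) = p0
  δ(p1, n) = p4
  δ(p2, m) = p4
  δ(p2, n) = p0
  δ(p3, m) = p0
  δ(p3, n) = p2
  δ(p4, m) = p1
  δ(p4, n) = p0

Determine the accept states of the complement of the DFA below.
Complement accept states = All states \ Original accept states
= {p0, p1, p2, p3, p4} \ {p0, p1, p2}
{p3, p4}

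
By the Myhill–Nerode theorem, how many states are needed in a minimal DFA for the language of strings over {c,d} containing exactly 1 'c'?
By Myhill–Nerode, count the distinguishable equivalence classes: 3 classes — having seen 0, 1, or >1 copies of 'c'; the count-1 class is the only accepting one and >1 is dead.
3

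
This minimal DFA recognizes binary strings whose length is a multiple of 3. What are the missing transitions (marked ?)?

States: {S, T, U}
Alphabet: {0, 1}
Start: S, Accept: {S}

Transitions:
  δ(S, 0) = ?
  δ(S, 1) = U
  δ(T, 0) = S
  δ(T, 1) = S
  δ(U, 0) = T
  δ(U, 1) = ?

From the language and accept set, identify what each state tracks — S: length ≡ 0 (mod 3); T: length ≡ 2 (mod 3); U: length ≡ 1 (mod 3).
Each missing δ(q, a) is the state matching the new tracked value after reading a.
δ(S, 0) = U; δ(U, 1) = T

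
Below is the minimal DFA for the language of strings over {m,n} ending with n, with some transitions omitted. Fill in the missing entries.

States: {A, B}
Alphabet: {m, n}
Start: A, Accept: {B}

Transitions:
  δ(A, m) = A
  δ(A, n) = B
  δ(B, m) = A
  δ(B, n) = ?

From the language and accept set, identify what each state tracks — A: last symbol not n; B: last symbol is n.
Each missing δ(q, a) is the state matching the new tracked value after reading a.
δ(B, n) = B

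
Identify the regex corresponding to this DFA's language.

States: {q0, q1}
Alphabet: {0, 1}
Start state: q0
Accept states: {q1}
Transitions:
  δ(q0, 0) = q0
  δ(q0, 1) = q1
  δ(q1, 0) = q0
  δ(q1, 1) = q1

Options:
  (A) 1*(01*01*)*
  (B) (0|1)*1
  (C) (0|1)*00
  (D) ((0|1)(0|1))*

Check each option against the DFA on short strings; one disagreement eliminates an option:
  (A) 1*(01*01*)*: on ε the DFA stays in q0 and rejects (q0 ∉ Accept), but the regex matches it → eliminate
  (B) (0|1)*1: agrees with the DFA on every string of length ≤ 6
  (C) (0|1)*00: on '1' the DFA goes q0 → q1 and accepts (q1 ∈ Accept), but the regex does not match it → eliminate
  (D) ((0|1)(0|1))*: on ε the DFA stays in q0 and rejects (q0 ∉ Accept), but the regex matches it → eliminate
Only (B) is consistent with the DFA.
(B) (0|1)*1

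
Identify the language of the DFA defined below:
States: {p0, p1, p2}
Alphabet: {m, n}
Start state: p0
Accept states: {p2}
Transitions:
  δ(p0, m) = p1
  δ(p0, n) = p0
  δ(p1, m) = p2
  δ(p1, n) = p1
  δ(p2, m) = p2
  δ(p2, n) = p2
Testing a few strings:
  'nmnn' → reject
  'nnnm' → reject
  'nnmm' → accept
  'nm' → reject
State roles: p0=zero m's seen; p1=one m seen; p2=≥ two m's seen
All strings over {m,n} containing at least two m's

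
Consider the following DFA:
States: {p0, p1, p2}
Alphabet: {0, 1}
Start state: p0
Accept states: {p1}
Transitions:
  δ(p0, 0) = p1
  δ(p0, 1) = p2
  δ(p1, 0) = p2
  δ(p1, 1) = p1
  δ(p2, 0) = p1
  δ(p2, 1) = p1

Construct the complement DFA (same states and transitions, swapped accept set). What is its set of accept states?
Complement accept states = All states \ Original accept states
= {p0, p1, p2} \ {p1}
{p0, p2}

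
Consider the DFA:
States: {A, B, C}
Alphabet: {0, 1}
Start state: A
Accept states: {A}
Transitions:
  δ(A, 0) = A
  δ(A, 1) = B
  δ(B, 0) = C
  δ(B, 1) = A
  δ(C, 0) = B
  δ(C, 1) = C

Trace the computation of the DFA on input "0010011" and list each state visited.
read '0': A → A
  read '0': A → A
  read '1': A → B
  read '0': B → C
  read '0': C → B
  read '1': B → A
  read '1': A → B
A -> A -> A -> B -> C -> B -> A -> B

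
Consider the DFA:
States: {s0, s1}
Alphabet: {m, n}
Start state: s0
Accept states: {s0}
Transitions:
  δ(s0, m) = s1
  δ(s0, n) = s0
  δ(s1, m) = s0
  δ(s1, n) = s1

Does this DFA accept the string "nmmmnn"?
Processing string "nmmmnn":
  s0 --n--> s0
  s0 --m--> s1
  s1 --m--> s0
  s0 --m--> s1
  s1 --n--> s1
  s1 --n--> s1
Final state: s1
Accept states: {s0}
No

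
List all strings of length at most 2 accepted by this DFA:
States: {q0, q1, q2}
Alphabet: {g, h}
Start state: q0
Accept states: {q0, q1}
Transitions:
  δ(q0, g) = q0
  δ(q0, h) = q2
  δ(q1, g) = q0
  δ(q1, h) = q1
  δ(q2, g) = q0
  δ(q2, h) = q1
ε, g, gg, hg, hh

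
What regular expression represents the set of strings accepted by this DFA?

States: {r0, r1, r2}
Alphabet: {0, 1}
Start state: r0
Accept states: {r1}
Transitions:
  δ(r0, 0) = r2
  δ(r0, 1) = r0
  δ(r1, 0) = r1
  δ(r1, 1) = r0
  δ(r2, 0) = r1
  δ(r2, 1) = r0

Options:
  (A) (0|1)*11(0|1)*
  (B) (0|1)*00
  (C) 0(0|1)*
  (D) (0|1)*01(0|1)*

Check each option against the DFA on short strings; one disagreement eliminates an option:
  (A) (0|1)*11(0|1)*: on '00' the DFA goes r0 → r2 → r1 and accepts (r1 ∈ Accept), but the regex does not match it → eliminate
  (B) (0|1)*00: agrees with the DFA on every string of length ≤ 6
  (C) 0(0|1)*: on '0' the DFA goes r0 → r2 and rejects (r2 ∉ Accept), but the regex matches it → eliminate
  (D) (0|1)*01(0|1)*: on '00' the DFA goes r0 → r2 → r1 and accepts (r1 ∈ Accept), but the regex does not match it → eliminate
Only (B) is consistent with the DFA.
(B) (0|1)*00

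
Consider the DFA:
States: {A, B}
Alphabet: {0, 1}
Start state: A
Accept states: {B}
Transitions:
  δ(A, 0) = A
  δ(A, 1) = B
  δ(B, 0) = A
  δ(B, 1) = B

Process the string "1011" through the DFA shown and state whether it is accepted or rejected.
Processing string "1011":
  A --1--> B
  B --0--> A
  A --1--> B
  B --1--> B
Final state: B
Accept states: {B}
Yes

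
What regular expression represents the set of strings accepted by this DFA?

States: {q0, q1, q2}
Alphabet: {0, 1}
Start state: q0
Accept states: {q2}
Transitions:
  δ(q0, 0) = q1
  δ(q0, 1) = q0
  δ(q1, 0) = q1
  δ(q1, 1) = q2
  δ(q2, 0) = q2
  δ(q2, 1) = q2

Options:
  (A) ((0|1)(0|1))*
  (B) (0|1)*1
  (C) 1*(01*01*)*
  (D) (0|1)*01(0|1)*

Check each option against the DFA on short strings; one disagreement eliminates an option:
  (A) ((0|1)(0|1))*: on ε the DFA stays in q0 and rejects (q0 ∉ Accept), but the regex matches it → eliminate
  (B) (0|1)*1: on '1' the DFA goes q0 → q0 and rejects (q0 ∉ Accept), but the regex matches it → eliminate
  (C) 1*(01*01*)*: on ε the DFA stays in q0 and rejects (q0 ∉ Accept), but the regex matches it → eliminate
  (D) (0|1)*01(0|1)*: agrees with the DFA on every string of length ≤ 6
Only (D) is consistent with the DFA.
(D) (0|1)*01(0|1)*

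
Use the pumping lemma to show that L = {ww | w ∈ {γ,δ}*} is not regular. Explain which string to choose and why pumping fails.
Assume L is regular with pumping length p. Idea: pumping the leading γ-block breaks the equality of the two halves.
Choose s = γ^p δ γ^p δ ∈ L (with w = γ^p δ). |s| = 2p+2 ≥ p. By the pumping lemma, s = xyz with |xy| ≤ p, |y| > 0, so y = γ^k with k ≥ 1, in the first γ-block. Then xy²z = γ^(p+k) δ γ^p δ, of length 2p+2+k. If k is odd this length is odd, so it cannot be of the form ww. If k is even, each half has length p+1+k/2 ≤ p+k, so the first half lies entirely inside the leading γ-block and contains no δ, while the second half ends in δ; the halves differ. Either way xy²z ∉ L.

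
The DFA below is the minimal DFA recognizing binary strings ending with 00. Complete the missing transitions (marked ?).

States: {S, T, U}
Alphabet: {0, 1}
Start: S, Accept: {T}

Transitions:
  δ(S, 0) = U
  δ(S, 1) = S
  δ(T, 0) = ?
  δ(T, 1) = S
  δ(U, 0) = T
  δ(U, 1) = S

From the language and accept set, identify what each state tracks — S: last symbol not 0; T: two trailing 0's; U: one trailing 0.
Each missing δ(q, a) is the state matching the new tracked value after reading a.
δ(T, 0) = T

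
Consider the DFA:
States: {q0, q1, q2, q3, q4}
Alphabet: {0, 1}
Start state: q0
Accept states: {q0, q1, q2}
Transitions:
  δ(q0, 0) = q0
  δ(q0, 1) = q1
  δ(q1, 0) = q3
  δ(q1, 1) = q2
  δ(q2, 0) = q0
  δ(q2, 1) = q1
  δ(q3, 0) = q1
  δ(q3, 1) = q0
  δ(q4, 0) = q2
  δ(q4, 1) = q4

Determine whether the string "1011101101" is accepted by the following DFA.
Processing string "1011101101":
  q0 --1--> q1
  q1 --0--> q3
  q3 --1--> q0
  q0 --1--> q1
  q1 --1--> q2
  q2 --0--> q0
  q0 --1--> q1
  q1 --1--> q2
  q2 --0--> q0
  q0 --1--> q1
Final state: q1
Accept states: {q0, q1, q2}
Yes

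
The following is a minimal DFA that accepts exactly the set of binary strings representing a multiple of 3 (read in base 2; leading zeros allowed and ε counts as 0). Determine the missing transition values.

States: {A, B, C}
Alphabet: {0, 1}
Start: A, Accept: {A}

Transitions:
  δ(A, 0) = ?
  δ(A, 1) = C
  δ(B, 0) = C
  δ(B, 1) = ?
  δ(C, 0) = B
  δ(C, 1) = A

From the language and accept set, identify what each state tracks — A: value ≡ 0 (mod 3); B: value ≡ 2 (mod 3); C: value ≡ 1 (mod 3).
Each missing δ(q, a) is the state matching the new tracked value after reading a.
δ(A, 0) = A; δ(B, 1) = B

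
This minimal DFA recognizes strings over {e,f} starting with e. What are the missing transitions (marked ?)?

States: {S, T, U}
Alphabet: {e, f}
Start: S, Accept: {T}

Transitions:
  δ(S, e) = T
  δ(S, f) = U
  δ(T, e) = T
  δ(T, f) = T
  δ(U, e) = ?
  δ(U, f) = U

From the language and accept set, identify what each state tracks — S: no input read; T: started with e; U: started with f (dead).
Each missing δ(q, a) is the state matching the new tracked value after reading a.
δ(U, e) = U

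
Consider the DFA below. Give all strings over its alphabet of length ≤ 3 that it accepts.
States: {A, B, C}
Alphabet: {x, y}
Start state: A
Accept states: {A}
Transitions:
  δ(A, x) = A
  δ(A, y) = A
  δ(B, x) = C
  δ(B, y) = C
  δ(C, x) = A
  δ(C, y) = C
ε, x, y, xx, xy, yx, yy, xxx, xxy, xyx, xyy, yxx, yxy, yyx, yyy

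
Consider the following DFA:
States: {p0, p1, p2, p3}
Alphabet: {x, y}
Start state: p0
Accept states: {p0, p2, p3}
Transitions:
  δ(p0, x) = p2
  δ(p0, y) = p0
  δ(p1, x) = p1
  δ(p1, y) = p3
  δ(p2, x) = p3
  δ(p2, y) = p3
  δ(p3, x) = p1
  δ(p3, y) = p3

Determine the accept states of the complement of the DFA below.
Complement accept states = All states \ Original accept states
= {p0, p1, p2, p3} \ {p0, p2, p3}
{p1}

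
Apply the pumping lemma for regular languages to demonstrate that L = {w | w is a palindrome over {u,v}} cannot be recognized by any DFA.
Assume L is regular with pumping length p. Idea: pumping the leading u-block breaks the symmetry.
Choose s = u^p v u^p (a palindrome of length 2p+1 ≥ p). By the pumping lemma, s = xyz with |xy| ≤ p, |y| > 0, so y = u^k with k > 0 (xy lies entirely in the first u^p). Then xy²z = u^(p+k) v u^p, which is not a palindrome since p+k ≠ p.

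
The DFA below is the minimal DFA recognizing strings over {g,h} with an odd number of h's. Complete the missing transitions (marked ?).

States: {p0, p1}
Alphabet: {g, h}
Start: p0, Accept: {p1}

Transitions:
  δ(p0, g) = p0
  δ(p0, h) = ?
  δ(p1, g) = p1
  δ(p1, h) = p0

From the language and accept set, identify what each state tracks — p0: even number of h's so far; p1: odd number of h's so far.
Each missing δ(q, a) is the state matching the new tracked value after reading a.
δ(p0, h) = p1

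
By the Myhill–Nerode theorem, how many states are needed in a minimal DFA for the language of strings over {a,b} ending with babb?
By Myhill–Nerode, count the distinguishable equivalence classes: 5 classes — one per longest suffix of the input that is a prefix of 'babb' (lengths 0 through 4); only the length-4 class is accepting.
5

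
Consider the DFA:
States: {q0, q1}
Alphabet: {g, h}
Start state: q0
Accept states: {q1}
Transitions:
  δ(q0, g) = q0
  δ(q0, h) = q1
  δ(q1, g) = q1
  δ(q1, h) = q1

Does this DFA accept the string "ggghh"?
Processing string "ggghh":
  q0 --g--> q0
  q0 --g--> q0
  q0 --g--> q0
  q0 --h--> q1
  q1 --h--> q1
Final state: q1
Accept states: {q1}
Yes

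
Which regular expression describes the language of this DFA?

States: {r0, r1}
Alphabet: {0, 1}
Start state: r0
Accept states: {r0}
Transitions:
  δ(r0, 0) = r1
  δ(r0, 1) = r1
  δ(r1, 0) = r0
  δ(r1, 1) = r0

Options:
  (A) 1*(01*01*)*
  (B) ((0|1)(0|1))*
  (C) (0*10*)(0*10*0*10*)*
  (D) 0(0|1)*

Check each option against the DFA on short strings; one disagreement eliminates an option:
  (A) 1*(01*01*)*: on '1' the DFA goes r0 → r1 and rejects (r1 ∉ Accept), but the regex matches it → eliminate
  (B) ((0|1)(0|1))*: agrees with the DFA on every string of length ≤ 6
  (C) (0*10*)(0*10*0*10*)*: on ε the DFA stays in r0 and accepts (r0 ∈ Accept), but the regex does not match it → eliminate
  (D) 0(0|1)*: on ε the DFA stays in r0 and accepts (r0 ∈ Accept), but the regex does not match it → eliminate
Only (B) is consistent with the DFA.
(B) ((0|1)(0|1))*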